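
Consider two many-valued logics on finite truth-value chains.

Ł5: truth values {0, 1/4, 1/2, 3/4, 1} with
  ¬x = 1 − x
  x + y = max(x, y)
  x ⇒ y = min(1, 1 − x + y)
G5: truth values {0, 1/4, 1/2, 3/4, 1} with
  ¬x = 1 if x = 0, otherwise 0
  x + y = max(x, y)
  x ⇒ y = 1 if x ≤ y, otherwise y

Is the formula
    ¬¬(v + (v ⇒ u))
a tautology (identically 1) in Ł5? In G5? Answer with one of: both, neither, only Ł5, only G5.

In Ł5: at u = 0, v = 1/4 the value is 3/4 — not a tautology.
In G5: every assignment gives 1 — tautology.

only G5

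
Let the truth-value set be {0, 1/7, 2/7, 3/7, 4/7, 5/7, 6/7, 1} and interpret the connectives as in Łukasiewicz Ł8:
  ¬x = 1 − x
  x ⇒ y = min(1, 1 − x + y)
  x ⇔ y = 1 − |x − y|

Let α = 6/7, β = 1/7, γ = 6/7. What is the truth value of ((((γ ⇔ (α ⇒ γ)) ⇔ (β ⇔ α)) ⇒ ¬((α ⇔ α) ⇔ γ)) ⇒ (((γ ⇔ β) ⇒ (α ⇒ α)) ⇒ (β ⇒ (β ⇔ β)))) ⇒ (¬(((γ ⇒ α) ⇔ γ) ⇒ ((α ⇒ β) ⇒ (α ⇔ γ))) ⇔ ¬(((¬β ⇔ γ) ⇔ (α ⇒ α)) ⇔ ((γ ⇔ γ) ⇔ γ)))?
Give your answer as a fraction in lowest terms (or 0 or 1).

6/7

α ⇒ γ = 6/7 ⇒ 6/7 = 1
γ ⇔ (α ⇒ γ) = 6/7 ⇔ 1 = 6/7
β ⇔ α = 1/7 ⇔ 6/7 = 2/7
(γ ⇔ (α ⇒ γ)) ⇔ (β ⇔ α) = 6/7 ⇔ 2/7 = 3/7
α ⇔ α = 6/7 ⇔ 6/7 = 1
(α ⇔ α) ⇔ γ = 1 ⇔ 6/7 = 6/7
¬((α ⇔ α) ⇔ γ) = ¬6/7 = 1/7
((γ ⇔ (α ⇒ γ)) ⇔ (β ⇔ α)) ⇒ ¬((α ⇔ α) ⇔ γ) = 3/7 ⇒ 1/7 = 5/7
γ ⇔ β = 6/7 ⇔ 1/7 = 2/7
α ⇒ α = 6/7 ⇒ 6/7 = 1
(γ ⇔ β) ⇒ (α ⇒ α) = 2/7 ⇒ 1 = 1
β ⇔ β = 1/7 ⇔ 1/7 = 1
β ⇒ (β ⇔ β) = 1/7 ⇒ 1 = 1
((γ ⇔ β) ⇒ (α ⇒ α)) ⇒ (β ⇒ (β ⇔ β)) = 1 ⇒ 1 = 1
(((γ ⇔ (α ⇒ γ)) ⇔ (β ⇔ α)) ⇒ ¬((α ⇔ α) ⇔ γ)) ⇒ (((γ ⇔ β) ⇒ (α ⇒ α)) ⇒ (β ⇒ (β ⇔ β))) = 5/7 ⇒ 1 = 1
γ ⇒ α = 6/7 ⇒ 6/7 = 1
(γ ⇒ α) ⇔ γ = 1 ⇔ 6/7 = 6/7
α ⇒ β = 6/7 ⇒ 1/7 = 2/7
α ⇔ γ = 6/7 ⇔ 6/7 = 1
(α ⇒ β) ⇒ (α ⇔ γ) = 2/7 ⇒ 1 = 1
((γ ⇒ α) ⇔ γ) ⇒ ((α ⇒ β) ⇒ (α ⇔ γ)) = 6/7 ⇒ 1 = 1
¬(((γ ⇒ α) ⇔ γ) ⇒ ((α ⇒ β) ⇒ (α ⇔ γ))) = ¬1 = 0
¬β = ¬1/7 = 6/7
¬β ⇔ γ = 6/7 ⇔ 6/7 = 1
α ⇒ α = 6/7 ⇒ 6/7 = 1
(¬β ⇔ γ) ⇔ (α ⇒ α) = 1 ⇔ 1 = 1
γ ⇔ γ = 6/7 ⇔ 6/7 = 1
(γ ⇔ γ) ⇔ γ = 1 ⇔ 6/7 = 6/7
((¬β ⇔ γ) ⇔ (α ⇒ α)) ⇔ ((γ ⇔ γ) ⇔ γ) = 1 ⇔ 6/7 = 6/7
¬(((¬β ⇔ γ) ⇔ (α ⇒ α)) ⇔ ((γ ⇔ γ) ⇔ γ)) = ¬6/7 = 1/7
¬(((γ ⇒ α) ⇔ γ) ⇒ ((α ⇒ β) ⇒ (α ⇔ γ))) ⇔ ¬(((¬β ⇔ γ) ⇔ (α ⇒ α)) ⇔ ((γ ⇔ γ) ⇔ γ)) = 0 ⇔ 1/7 = 6/7
((((γ ⇔ (α ⇒ γ)) ⇔ (β ⇔ α)) ⇒ ¬((α ⇔ α) ⇔ γ)) ⇒ (((γ ⇔ β) ⇒ (α ⇒ α)) ⇒ (β ⇒ (β ⇔ β)))) ⇒ (¬(((γ ⇒ α) ⇔ γ) ⇒ ((α ⇒ β) ⇒ (α ⇔ γ))) ⇔ ¬(((¬β ⇔ γ) ⇔ (α ⇒ α)) ⇔ ((γ ⇔ γ) ⇔ γ))) = 1 ⇒ 6/7 = 6/7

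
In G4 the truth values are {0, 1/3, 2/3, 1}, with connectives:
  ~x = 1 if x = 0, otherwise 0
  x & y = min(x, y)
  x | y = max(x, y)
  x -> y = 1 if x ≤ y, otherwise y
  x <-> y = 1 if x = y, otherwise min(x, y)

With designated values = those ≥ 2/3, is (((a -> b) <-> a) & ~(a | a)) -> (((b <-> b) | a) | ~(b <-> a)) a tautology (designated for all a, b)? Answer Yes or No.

a = 0, b = 0 ↦ 1
a = 0, b = 1/3 ↦ 1
a = 0, b = 2/3 ↦ 1
a = 0, b = 1 ↦ 1
a = 1/3, b = 0 ↦ 1
a = 1/3, b = 1/3 ↦ 1
a = 1/3, b = 2/3 ↦ 1
a = 1/3, b = 1 ↦ 1
a = 2/3, b = 0 ↦ 1
a = 2/3, b = 1/3 ↦ 1
a = 2/3, b = 2/3 ↦ 1
a = 2/3, b = 1 ↦ 1
a = 1, b = 0 ↦ 1
a = 1, b = 1/3 ↦ 1
a = 1, b = 2/3 ↦ 1
a = 1, b = 1 ↦ 1
Every assignment gives a value ≥ 2/3.

Yes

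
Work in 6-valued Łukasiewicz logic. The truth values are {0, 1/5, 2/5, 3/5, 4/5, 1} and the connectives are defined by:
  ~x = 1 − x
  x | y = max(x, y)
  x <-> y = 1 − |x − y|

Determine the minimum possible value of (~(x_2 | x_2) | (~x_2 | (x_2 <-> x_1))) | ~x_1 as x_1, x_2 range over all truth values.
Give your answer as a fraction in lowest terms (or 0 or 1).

3/5

Take x_1 = 2/5, x_2 = 4/5:
x_2 | x_2 = 4/5 | 4/5 = 4/5
~(x_2 | x_2) = ~4/5 = 1/5
~x_2 = ~4/5 = 1/5
x_2 <-> x_1 = 4/5 <-> 2/5 = 3/5
~x_2 | (x_2 <-> x_1) = 1/5 | 3/5 = 3/5
~(x_2 | x_2) | (~x_2 | (x_2 <-> x_1)) = 1/5 | 3/5 = 3/5
~x_1 = ~2/5 = 3/5
(~(x_2 | x_2) | (~x_2 | (x_2 <-> x_1))) | ~x_1 = 3/5 | 3/5 = 3/5
No assignment yields a value below 3/5, so this is the minimum.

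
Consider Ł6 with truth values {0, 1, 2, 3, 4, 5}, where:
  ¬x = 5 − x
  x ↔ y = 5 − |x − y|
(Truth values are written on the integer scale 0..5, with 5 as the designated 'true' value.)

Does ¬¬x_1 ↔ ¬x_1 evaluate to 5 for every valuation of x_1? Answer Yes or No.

No

Counterexample: take x_1 = 0.
¬x_1 = ¬0 = 5
¬¬x_1 = ¬5 = 0
¬x_1 = ¬0 = 5
¬¬x_1 ↔ ¬x_1 = 0 ↔ 5 = 0
This gives 0 ≠ 5.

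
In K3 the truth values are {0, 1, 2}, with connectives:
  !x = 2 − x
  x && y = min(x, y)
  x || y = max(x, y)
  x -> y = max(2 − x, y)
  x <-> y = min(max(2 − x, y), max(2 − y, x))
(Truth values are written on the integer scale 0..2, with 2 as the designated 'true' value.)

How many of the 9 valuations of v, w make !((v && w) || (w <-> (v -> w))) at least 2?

v = 0, w = 0 ↦ 2  ≥
v = 0, w = 1 ↦ 1  <
v = 0, w = 2 ↦ 0  <
v = 1, w = 0 ↦ 1  <
v = 1, w = 1 ↦ 1  <
v = 1, w = 2 ↦ 0  <
v = 2, w = 0 ↦ 0  <
v = 2, w = 1 ↦ 1  <
v = 2, w = 2 ↦ 0  <
So 1 of the 9 assignments meets the threshold.

1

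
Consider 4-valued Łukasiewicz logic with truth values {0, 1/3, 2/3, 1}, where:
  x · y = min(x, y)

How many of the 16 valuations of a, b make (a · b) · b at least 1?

1

a = 0, b = 0 ↦ 0  <
a = 0, b = 1/3 ↦ 0  <
a = 0, b = 2/3 ↦ 0  <
a = 0, b = 1 ↦ 0  <
a = 1/3, b = 0 ↦ 0  <
a = 1/3, b = 1/3 ↦ 1/3  <
a = 1/3, b = 2/3 ↦ 1/3  <
a = 1/3, b = 1 ↦ 1/3  <
a = 2/3, b = 0 ↦ 0  <
a = 2/3, b = 1/3 ↦ 1/3  <
a = 2/3, b = 2/3 ↦ 2/3  <
a = 2/3, b = 1 ↦ 2/3  <
a = 1, b = 0 ↦ 0  <
a = 1, b = 1/3 ↦ 1/3  <
a = 1, b = 2/3 ↦ 2/3  <
a = 1, b = 1 ↦ 1  ≥
So 1 of the 16 assignments meets the threshold.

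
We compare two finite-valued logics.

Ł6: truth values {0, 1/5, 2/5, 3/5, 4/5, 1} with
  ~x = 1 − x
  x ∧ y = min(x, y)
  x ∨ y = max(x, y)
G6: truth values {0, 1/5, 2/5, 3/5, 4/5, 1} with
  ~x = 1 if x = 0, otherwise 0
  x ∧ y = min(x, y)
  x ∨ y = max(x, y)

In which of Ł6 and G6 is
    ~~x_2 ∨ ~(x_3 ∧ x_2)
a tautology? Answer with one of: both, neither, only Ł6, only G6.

In Ł6: at x_2 = 1/5, x_3 = 1/5 the value is 4/5 — not a tautology.
In G6: every assignment gives 1 — tautology.

only G6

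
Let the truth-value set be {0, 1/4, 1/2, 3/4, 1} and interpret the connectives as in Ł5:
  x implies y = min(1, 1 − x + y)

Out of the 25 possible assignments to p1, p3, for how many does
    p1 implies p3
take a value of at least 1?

15

value 1: 15 assignments (counts)
value 3/4: 4 assignments
value 1/2: 3 assignments
value 1/4: 2 assignments
value 0: 1 assignment
So 15 of the 25 assignments meet the threshold.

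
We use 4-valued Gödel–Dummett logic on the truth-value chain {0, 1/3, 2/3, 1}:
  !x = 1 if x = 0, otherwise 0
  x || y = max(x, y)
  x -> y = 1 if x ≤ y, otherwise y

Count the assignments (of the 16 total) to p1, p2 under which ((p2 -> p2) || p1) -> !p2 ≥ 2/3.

p1 = 0, p2 = 0 ↦ 1  ≥
p1 = 0, p2 = 1/3 ↦ 0  <
p1 = 0, p2 = 2/3 ↦ 0  <
p1 = 0, p2 = 1 ↦ 0  <
p1 = 1/3, p2 = 0 ↦ 1  ≥
p1 = 1/3, p2 = 1/3 ↦ 0  <
p1 = 1/3, p2 = 2/3 ↦ 0  <
p1 = 1/3, p2 = 1 ↦ 0  <
p1 = 2/3, p2 = 0 ↦ 1  ≥
p1 = 2/3, p2 = 1/3 ↦ 0  <
p1 = 2/3, p2 = 2/3 ↦ 0  <
p1 = 2/3, p2 = 1 ↦ 0  <
p1 = 1, p2 = 0 ↦ 1  ≥
p1 = 1, p2 = 1/3 ↦ 0  <
p1 = 1, p2 = 2/3 ↦ 0  <
p1 = 1, p2 = 1 ↦ 0  <
So 4 of the 16 assignments meet the threshold.

4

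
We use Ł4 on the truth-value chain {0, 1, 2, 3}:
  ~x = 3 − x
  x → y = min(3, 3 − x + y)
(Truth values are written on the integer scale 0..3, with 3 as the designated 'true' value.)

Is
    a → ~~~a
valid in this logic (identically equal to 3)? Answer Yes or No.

Counterexample: take a = 2.
~a = ~2 = 1
~~a = ~1 = 2
~~~a = ~2 = 1
a → ~~~a = 2 → 1 = 2
This gives 2 ≠ 3.

No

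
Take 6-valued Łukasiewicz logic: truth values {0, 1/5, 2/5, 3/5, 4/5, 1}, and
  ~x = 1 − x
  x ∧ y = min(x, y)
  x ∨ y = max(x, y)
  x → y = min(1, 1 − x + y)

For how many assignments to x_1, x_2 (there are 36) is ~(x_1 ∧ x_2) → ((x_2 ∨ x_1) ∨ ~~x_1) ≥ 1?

21

value 1: 21 assignments (counts)
value 4/5: 5 assignments
value 3/5: 4 assignments
value 2/5: 3 assignments
value 1/5: 2 assignments
value 0: 1 assignment
So 21 of the 36 assignments meet the threshold.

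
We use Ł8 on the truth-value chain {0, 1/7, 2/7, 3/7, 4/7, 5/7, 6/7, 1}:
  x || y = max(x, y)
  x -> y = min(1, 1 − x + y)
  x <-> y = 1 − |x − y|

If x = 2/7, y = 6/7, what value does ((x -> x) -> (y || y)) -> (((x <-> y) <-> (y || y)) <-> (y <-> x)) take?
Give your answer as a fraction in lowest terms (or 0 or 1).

1

x -> x = 2/7 -> 2/7 = 1
y || y = 6/7 || 6/7 = 6/7
(x -> x) -> (y || y) = 1 -> 6/7 = 6/7
x <-> y = 2/7 <-> 6/7 = 3/7
y || y = 6/7 || 6/7 = 6/7
(x <-> y) <-> (y || y) = 3/7 <-> 6/7 = 4/7
y <-> x = 6/7 <-> 2/7 = 3/7
((x <-> y) <-> (y || y)) <-> (y <-> x) = 4/7 <-> 3/7 = 6/7
((x -> x) -> (y || y)) -> (((x <-> y) <-> (y || y)) <-> (y <-> x)) = 6/7 -> 6/7 = 1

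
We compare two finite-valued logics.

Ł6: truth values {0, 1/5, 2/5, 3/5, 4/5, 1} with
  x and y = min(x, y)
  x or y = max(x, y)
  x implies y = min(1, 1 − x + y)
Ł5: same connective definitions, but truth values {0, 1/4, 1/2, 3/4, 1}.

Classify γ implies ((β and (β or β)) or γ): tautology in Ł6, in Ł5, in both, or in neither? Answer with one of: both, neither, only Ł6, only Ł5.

In Ł6: every assignment gives 1 — tautology.
In Ł5: every assignment gives 1 — tautology.

both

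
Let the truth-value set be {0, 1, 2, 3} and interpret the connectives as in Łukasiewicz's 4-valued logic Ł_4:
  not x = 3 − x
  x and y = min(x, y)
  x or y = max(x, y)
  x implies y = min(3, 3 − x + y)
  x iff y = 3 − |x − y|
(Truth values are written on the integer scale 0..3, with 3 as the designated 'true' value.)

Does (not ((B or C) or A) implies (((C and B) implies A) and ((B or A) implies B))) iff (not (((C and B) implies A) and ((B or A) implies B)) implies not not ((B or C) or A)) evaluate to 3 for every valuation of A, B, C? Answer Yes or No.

Yes

At A = 1, B = 3, C = 3, for instance:
B or C = 3 or 3 = 3
(B or C) or A = 3 or 1 = 3
not ((B or C) or A) = not 3 = 0
C and B = 3 and 3 = 3
(C and B) implies A = 3 implies 1 = 1
B or A = 3 or 1 = 3
(B or A) implies B = 3 implies 3 = 3
((C and B) implies A) and ((B or A) implies B) = 1 and 3 = 1
not ((B or C) or A) implies (((C and B) implies A) and ((B or A) implies B)) = 0 implies 1 = 3
not (((C and B) implies A) and ((B or A) implies B)) = not 1 = 2
not not ((B or C) or A) = not 0 = 3
not (((C and B) implies A) and ((B or A) implies B)) implies not not ((B or C) or A) = 2 implies 3 = 3
(not ((B or C) or A) implies (((C and B) implies A) and ((B or A) implies B))) iff (not (((C and B) implies A) and ((B or A) implies B)) implies not not ((B or C) or A)) = 3 iff 3 = 3
and checking the remaining 63 assignments likewise gives ≥ 3 in every case.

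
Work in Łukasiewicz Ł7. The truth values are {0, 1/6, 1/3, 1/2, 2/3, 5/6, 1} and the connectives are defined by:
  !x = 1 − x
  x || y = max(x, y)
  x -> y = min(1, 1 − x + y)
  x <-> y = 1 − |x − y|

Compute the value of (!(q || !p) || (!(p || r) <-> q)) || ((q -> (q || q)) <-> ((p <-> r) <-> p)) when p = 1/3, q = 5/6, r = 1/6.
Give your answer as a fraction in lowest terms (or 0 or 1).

5/6

!p = !1/3 = 2/3
q || !p = 5/6 || 2/3 = 5/6
!(q || !p) = !5/6 = 1/6
p || r = 1/3 || 1/6 = 1/3
!(p || r) = !1/3 = 2/3
!(p || r) <-> q = 2/3 <-> 5/6 = 5/6
!(q || !p) || (!(p || r) <-> q) = 1/6 || 5/6 = 5/6
q || q = 5/6 || 5/6 = 5/6
q -> (q || q) = 5/6 -> 5/6 = 1
p <-> r = 1/3 <-> 1/6 = 5/6
(p <-> r) <-> p = 5/6 <-> 1/3 = 1/2
(q -> (q || q)) <-> ((p <-> r) <-> p) = 1 <-> 1/2 = 1/2
(!(q || !p) || (!(p || r) <-> q)) || ((q -> (q || q)) <-> ((p <-> r) <-> p)) = 5/6 || 1/2 = 5/6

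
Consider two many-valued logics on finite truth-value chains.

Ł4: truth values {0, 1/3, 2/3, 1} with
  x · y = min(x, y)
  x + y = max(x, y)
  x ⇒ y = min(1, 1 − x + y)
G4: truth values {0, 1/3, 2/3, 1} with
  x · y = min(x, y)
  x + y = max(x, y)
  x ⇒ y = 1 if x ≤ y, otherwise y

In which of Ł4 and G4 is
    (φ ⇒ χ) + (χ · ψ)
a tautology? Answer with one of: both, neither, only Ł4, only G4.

In Ł4: at φ = 1/3, ψ = 0, χ = 0 the value is 2/3 — not a tautology.
In G4: at φ = 1/3, ψ = 0, χ = 0 the value is 0 — not a tautology.

neither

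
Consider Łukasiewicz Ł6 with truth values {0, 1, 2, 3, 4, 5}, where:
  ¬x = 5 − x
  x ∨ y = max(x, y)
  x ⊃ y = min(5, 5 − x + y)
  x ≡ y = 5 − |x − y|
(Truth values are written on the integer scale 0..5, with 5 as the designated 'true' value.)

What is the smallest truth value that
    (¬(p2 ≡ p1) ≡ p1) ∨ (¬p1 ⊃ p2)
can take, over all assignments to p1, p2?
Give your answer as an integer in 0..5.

Take p1 = 0, p2 = 2:
p2 ≡ p1 = 2 ≡ 0 = 3
¬(p2 ≡ p1) = ¬3 = 2
¬(p2 ≡ p1) ≡ p1 = 2 ≡ 0 = 3
¬p1 = ¬0 = 5
¬p1 ⊃ p2 = 5 ⊃ 2 = 2
(¬(p2 ≡ p1) ≡ p1) ∨ (¬p1 ⊃ p2) = 3 ∨ 2 = 3
No assignment yields a value below 3, so this is the minimum.

3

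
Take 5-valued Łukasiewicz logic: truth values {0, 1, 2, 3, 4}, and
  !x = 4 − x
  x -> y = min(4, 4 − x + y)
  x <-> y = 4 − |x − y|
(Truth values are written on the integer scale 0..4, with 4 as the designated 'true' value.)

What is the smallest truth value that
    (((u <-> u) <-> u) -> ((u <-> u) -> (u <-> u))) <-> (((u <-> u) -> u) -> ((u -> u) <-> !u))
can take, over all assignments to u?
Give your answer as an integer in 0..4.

0

Take u = 4:
u <-> u = 4 <-> 4 = 4
(u <-> u) <-> u = 4 <-> 4 = 4
u <-> u = 4 <-> 4 = 4
u <-> u = 4 <-> 4 = 4
(u <-> u) -> (u <-> u) = 4 -> 4 = 4
((u <-> u) <-> u) -> ((u <-> u) -> (u <-> u)) = 4 -> 4 = 4
u <-> u = 4 <-> 4 = 4
(u <-> u) -> u = 4 -> 4 = 4
u -> u = 4 -> 4 = 4
!u = !4 = 0
(u -> u) <-> !u = 4 <-> 0 = 0
((u <-> u) -> u) -> ((u -> u) <-> !u) = 4 -> 0 = 0
(((u <-> u) <-> u) -> ((u <-> u) -> (u <-> u))) <-> (((u <-> u) -> u) -> ((u -> u) <-> !u)) = 4 <-> 0 = 0
No assignment yields a value below 0, so this is the minimum.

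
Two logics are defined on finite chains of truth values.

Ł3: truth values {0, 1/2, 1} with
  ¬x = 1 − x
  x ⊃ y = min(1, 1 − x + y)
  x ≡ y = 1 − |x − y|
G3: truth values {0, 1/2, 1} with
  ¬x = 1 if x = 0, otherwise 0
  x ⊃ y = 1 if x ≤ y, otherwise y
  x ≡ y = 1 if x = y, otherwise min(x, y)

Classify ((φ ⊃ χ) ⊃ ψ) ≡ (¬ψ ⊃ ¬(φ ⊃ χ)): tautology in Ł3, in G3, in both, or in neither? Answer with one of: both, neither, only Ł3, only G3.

In Ł3: every assignment gives 1 — tautology.
In G3: at φ = 0, ψ = 1/2, χ = 0 the value is 1/2 — not a tautology.

only Ł3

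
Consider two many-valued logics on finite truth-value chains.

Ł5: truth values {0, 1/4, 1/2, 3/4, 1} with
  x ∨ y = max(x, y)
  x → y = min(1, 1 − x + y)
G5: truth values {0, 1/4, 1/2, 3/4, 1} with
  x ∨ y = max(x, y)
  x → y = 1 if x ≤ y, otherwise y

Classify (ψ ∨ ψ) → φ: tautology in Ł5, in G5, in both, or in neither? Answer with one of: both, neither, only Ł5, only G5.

In Ł5: at φ = 0, ψ = 1/4 the value is 3/4 — not a tautology.
In G5: at φ = 0, ψ = 1/4 the value is 0 — not a tautology.

neither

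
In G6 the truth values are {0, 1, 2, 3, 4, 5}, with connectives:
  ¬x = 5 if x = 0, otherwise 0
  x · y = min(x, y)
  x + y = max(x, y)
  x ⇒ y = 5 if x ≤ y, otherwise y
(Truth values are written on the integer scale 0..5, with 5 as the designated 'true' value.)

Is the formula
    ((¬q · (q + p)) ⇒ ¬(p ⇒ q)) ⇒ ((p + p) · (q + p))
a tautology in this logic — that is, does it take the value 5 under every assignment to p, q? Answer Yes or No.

Counterexample: take p = 0, q = 0.
¬q = ¬0 = 5
q + p = 0 + 0 = 0
¬q · (q + p) = 5 · 0 = 0
p ⇒ q = 0 ⇒ 0 = 5
¬(p ⇒ q) = ¬5 = 0
(¬q · (q + p)) ⇒ ¬(p ⇒ q) = 0 ⇒ 0 = 5
p + p = 0 + 0 = 0
q + p = 0 + 0 = 0
(p + p) · (q + p) = 0 · 0 = 0
((¬q · (q + p)) ⇒ ¬(p ⇒ q)) ⇒ ((p + p) · (q + p)) = 5 ⇒ 0 = 0
This gives 0 ≠ 5.

No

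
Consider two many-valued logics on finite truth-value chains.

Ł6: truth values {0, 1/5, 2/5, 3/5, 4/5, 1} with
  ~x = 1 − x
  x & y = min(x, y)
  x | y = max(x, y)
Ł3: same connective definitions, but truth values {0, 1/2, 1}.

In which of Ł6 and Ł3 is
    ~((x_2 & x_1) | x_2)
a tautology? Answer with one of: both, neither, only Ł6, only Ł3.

In Ł6: at x_1 = 0, x_2 = 1/5 the value is 4/5 — not a tautology.
In Ł3: at x_1 = 0, x_2 = 1/2 the value is 1/2 — not a tautology.

neither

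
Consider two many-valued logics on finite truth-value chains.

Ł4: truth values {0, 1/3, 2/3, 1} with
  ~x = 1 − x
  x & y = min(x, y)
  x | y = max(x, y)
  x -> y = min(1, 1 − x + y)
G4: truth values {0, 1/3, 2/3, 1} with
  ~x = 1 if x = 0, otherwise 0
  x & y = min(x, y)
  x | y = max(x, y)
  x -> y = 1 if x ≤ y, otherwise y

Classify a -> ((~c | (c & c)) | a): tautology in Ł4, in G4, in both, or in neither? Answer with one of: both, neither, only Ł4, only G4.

In Ł4: every assignment gives 1 — tautology.
In G4: every assignment gives 1 — tautology.

both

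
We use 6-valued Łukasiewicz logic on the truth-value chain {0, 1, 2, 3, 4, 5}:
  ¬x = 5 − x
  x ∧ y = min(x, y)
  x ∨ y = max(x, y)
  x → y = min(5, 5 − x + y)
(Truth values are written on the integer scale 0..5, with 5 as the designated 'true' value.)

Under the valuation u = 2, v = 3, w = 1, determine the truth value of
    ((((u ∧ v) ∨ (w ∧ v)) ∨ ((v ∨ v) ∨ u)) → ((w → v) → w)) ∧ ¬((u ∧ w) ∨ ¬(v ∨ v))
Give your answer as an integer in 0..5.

u ∧ v = 2 ∧ 3 = 2
w ∧ v = 1 ∧ 3 = 1
(u ∧ v) ∨ (w ∧ v) = 2 ∨ 1 = 2
v ∨ v = 3 ∨ 3 = 3
(v ∨ v) ∨ u = 3 ∨ 2 = 3
((u ∧ v) ∨ (w ∧ v)) ∨ ((v ∨ v) ∨ u) = 2 ∨ 3 = 3
w → v = 1 → 3 = 5
(w → v) → w = 5 → 1 = 1
(((u ∧ v) ∨ (w ∧ v)) ∨ ((v ∨ v) ∨ u)) → ((w → v) → w) = 3 → 1 = 3
u ∧ w = 2 ∧ 1 = 1
v ∨ v = 3 ∨ 3 = 3
¬(v ∨ v) = ¬3 = 2
(u ∧ w) ∨ ¬(v ∨ v) = 1 ∨ 2 = 2
¬((u ∧ w) ∨ ¬(v ∨ v)) = ¬2 = 3
((((u ∧ v) ∨ (w ∧ v)) ∨ ((v ∨ v) ∨ u)) → ((w → v) → w)) ∧ ¬((u ∧ w) ∨ ¬(v ∨ v)) = 3 ∧ 3 = 3

3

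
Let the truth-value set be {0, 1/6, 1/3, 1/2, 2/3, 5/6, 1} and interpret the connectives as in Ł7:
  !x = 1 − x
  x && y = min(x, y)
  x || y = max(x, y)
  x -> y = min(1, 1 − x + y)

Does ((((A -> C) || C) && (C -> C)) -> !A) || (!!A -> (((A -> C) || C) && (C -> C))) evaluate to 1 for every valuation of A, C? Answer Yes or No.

Counterexample: take A = 2/3, C = 1/6.
A -> C = 2/3 -> 1/6 = 1/2
(A -> C) || C = 1/2 || 1/6 = 1/2
C -> C = 1/6 -> 1/6 = 1
((A -> C) || C) && (C -> C) = 1/2 && 1 = 1/2
!A = !2/3 = 1/3
(((A -> C) || C) && (C -> C)) -> !A = 1/2 -> 1/3 = 5/6
!A = !2/3 = 1/3
!!A = !1/3 = 2/3
A -> C = 2/3 -> 1/6 = 1/2
(A -> C) || C = 1/2 || 1/6 = 1/2
C -> C = 1/6 -> 1/6 = 1
((A -> C) || C) && (C -> C) = 1/2 && 1 = 1/2
!!A -> (((A -> C) || C) && (C -> C)) = 2/3 -> 1/2 = 5/6
((((A -> C) || C) && (C -> C)) -> !A) || (!!A -> (((A -> C) || C) && (C -> C))) = 5/6 || 5/6 = 5/6
This gives 5/6 ≠ 1.

No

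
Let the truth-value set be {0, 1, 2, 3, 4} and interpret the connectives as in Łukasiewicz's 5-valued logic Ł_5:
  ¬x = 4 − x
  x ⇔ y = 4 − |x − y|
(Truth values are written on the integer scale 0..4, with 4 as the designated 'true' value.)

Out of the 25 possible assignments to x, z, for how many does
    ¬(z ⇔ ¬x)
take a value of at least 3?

6

value 4: 2 assignments (counts)
value 3: 4 assignments (counts)
value 2: 6 assignments
value 1: 8 assignments
value 0: 5 assignments
So 6 of the 25 assignments meet the threshold.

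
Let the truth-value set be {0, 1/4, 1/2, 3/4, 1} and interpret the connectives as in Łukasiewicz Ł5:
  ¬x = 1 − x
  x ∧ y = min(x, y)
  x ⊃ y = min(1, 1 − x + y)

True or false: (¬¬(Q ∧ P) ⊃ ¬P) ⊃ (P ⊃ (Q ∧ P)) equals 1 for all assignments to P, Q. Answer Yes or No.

Counterexample: take P = 1/4, Q = 0.
Q ∧ P = 0 ∧ 1/4 = 0
¬(Q ∧ P) = ¬0 = 1
¬¬(Q ∧ P) = ¬1 = 0
¬P = ¬1/4 = 3/4
¬¬(Q ∧ P) ⊃ ¬P = 0 ⊃ 3/4 = 1
Q ∧ P = 0 ∧ 1/4 = 0
P ⊃ (Q ∧ P) = 1/4 ⊃ 0 = 3/4
(¬¬(Q ∧ P) ⊃ ¬P) ⊃ (P ⊃ (Q ∧ P)) = 1 ⊃ 3/4 = 3/4
This gives 3/4 ≠ 1.

No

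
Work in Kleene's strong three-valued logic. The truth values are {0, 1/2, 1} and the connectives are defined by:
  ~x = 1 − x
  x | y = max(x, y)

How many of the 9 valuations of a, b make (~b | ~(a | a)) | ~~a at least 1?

7

a = 0, b = 0 ↦ 1  ≥
a = 0, b = 1/2 ↦ 1  ≥
a = 0, b = 1 ↦ 1  ≥
a = 1/2, b = 0 ↦ 1  ≥
a = 1/2, b = 1/2 ↦ 1/2  <
a = 1/2, b = 1 ↦ 1/2  <
a = 1, b = 0 ↦ 1  ≥
a = 1, b = 1/2 ↦ 1  ≥
a = 1, b = 1 ↦ 1  ≥
So 7 of the 9 assignments meet the threshold.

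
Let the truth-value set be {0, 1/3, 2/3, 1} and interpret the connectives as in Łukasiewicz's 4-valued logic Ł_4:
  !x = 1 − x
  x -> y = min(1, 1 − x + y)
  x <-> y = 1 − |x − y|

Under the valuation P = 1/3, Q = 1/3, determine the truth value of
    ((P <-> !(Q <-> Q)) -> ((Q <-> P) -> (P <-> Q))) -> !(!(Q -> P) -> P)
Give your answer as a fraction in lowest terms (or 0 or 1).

Q <-> Q = 1/3 <-> 1/3 = 1
!(Q <-> Q) = !1 = 0
P <-> !(Q <-> Q) = 1/3 <-> 0 = 2/3
Q <-> P = 1/3 <-> 1/3 = 1
P <-> Q = 1/3 <-> 1/3 = 1
(Q <-> P) -> (P <-> Q) = 1 -> 1 = 1
(P <-> !(Q <-> Q)) -> ((Q <-> P) -> (P <-> Q)) = 2/3 -> 1 = 1
Q -> P = 1/3 -> 1/3 = 1
!(Q -> P) = !1 = 0
!(Q -> P) -> P = 0 -> 1/3 = 1
!(!(Q -> P) -> P) = !1 = 0
((P <-> !(Q <-> Q)) -> ((Q <-> P) -> (P <-> Q))) -> !(!(Q -> P) -> P) = 1 -> 0 = 0

0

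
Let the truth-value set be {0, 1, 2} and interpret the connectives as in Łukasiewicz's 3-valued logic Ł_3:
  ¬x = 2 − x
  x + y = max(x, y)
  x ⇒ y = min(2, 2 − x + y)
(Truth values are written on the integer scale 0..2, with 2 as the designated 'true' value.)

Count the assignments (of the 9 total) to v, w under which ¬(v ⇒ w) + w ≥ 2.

v = 0, w = 0 ↦ 0  <
v = 0, w = 1 ↦ 1  <
v = 0, w = 2 ↦ 2  ≥
v = 1, w = 0 ↦ 1  <
v = 1, w = 1 ↦ 1  <
v = 1, w = 2 ↦ 2  ≥
v = 2, w = 0 ↦ 2  ≥
v = 2, w = 1 ↦ 1  <
v = 2, w = 2 ↦ 2  ≥
So 4 of the 9 assignments meet the threshold.

4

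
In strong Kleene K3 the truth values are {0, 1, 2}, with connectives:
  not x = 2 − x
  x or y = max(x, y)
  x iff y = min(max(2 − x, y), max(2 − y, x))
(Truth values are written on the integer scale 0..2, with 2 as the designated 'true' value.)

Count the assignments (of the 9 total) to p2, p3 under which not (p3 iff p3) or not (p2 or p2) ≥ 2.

p2 = 0, p3 = 0 ↦ 2  ≥
p2 = 0, p3 = 1 ↦ 2  ≥
p2 = 0, p3 = 2 ↦ 2  ≥
p2 = 1, p3 = 0 ↦ 1  <
p2 = 1, p3 = 1 ↦ 1  <
p2 = 1, p3 = 2 ↦ 1  <
p2 = 2, p3 = 0 ↦ 0  <
p2 = 2, p3 = 1 ↦ 1  <
p2 = 2, p3 = 2 ↦ 0  <
So 3 of the 9 assignments meet the threshold.

3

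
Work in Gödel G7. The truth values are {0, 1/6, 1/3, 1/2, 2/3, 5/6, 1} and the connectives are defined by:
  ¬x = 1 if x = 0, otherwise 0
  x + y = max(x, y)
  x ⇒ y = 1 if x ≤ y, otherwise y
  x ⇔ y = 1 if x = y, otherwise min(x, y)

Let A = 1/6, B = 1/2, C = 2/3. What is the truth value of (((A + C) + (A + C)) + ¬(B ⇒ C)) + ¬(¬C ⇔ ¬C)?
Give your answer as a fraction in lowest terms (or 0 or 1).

2/3

A + C = 1/6 + 2/3 = 2/3
A + C = 1/6 + 2/3 = 2/3
(A + C) + (A + C) = 2/3 + 2/3 = 2/3
B ⇒ C = 1/2 ⇒ 2/3 = 1
¬(B ⇒ C) = ¬1 = 0
((A + C) + (A + C)) + ¬(B ⇒ C) = 2/3 + 0 = 2/3
¬C = ¬2/3 = 0
¬C = ¬2/3 = 0
¬C ⇔ ¬C = 0 ⇔ 0 = 1
¬(¬C ⇔ ¬C) = ¬1 = 0
(((A + C) + (A + C)) + ¬(B ⇒ C)) + ¬(¬C ⇔ ¬C) = 2/3 + 0 = 2/3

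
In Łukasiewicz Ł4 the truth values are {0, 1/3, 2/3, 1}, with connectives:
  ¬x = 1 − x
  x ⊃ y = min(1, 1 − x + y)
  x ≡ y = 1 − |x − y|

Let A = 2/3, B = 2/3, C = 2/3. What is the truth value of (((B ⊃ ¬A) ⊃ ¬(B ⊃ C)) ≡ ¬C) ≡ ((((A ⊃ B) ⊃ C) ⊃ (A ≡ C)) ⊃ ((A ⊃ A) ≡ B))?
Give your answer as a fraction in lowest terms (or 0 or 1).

2/3

¬A = ¬2/3 = 1/3
B ⊃ ¬A = 2/3 ⊃ 1/3 = 2/3
B ⊃ C = 2/3 ⊃ 2/3 = 1
¬(B ⊃ C) = ¬1 = 0
(B ⊃ ¬A) ⊃ ¬(B ⊃ C) = 2/3 ⊃ 0 = 1/3
¬C = ¬2/3 = 1/3
((B ⊃ ¬A) ⊃ ¬(B ⊃ C)) ≡ ¬C = 1/3 ≡ 1/3 = 1
A ⊃ B = 2/3 ⊃ 2/3 = 1
(A ⊃ B) ⊃ C = 1 ⊃ 2/3 = 2/3
A ≡ C = 2/3 ≡ 2/3 = 1
((A ⊃ B) ⊃ C) ⊃ (A ≡ C) = 2/3 ⊃ 1 = 1
A ⊃ A = 2/3 ⊃ 2/3 = 1
(A ⊃ A) ≡ B = 1 ≡ 2/3 = 2/3
(((A ⊃ B) ⊃ C) ⊃ (A ≡ C)) ⊃ ((A ⊃ A) ≡ B) = 1 ⊃ 2/3 = 2/3
(((B ⊃ ¬A) ⊃ ¬(B ⊃ C)) ≡ ¬C) ≡ ((((A ⊃ B) ⊃ C) ⊃ (A ≡ C)) ⊃ ((A ⊃ A) ≡ B)) = 1 ≡ 2/3 = 2/3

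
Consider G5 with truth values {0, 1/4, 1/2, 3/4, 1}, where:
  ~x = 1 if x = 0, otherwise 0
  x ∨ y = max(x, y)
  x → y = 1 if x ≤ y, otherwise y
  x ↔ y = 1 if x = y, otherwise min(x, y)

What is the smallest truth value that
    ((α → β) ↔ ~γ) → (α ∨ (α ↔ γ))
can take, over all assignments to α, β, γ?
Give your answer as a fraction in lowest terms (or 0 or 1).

Take α = 1/4, β = 0, γ = 1/2:
α → β = 1/4 → 0 = 0
~γ = ~1/2 = 0
(α → β) ↔ ~γ = 0 ↔ 0 = 1
α ↔ γ = 1/4 ↔ 1/2 = 1/4
α ∨ (α ↔ γ) = 1/4 ∨ 1/4 = 1/4
((α → β) ↔ ~γ) → (α ∨ (α ↔ γ)) = 1 → 1/4 = 1/4
No assignment yields a value below 1/4, so this is the minimum.

1/4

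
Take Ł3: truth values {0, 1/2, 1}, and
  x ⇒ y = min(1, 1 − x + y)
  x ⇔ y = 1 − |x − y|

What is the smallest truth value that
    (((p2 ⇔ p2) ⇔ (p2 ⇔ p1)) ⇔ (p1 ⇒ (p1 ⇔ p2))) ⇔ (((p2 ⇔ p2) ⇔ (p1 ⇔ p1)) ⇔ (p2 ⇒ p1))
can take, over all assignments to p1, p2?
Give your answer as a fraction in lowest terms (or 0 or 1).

Take p1 = 1/2, p2 = 0:
p2 ⇔ p2 = 0 ⇔ 0 = 1
p2 ⇔ p1 = 0 ⇔ 1/2 = 1/2
(p2 ⇔ p2) ⇔ (p2 ⇔ p1) = 1 ⇔ 1/2 = 1/2
p1 ⇔ p2 = 1/2 ⇔ 0 = 1/2
p1 ⇒ (p1 ⇔ p2) = 1/2 ⇒ 1/2 = 1
((p2 ⇔ p2) ⇔ (p2 ⇔ p1)) ⇔ (p1 ⇒ (p1 ⇔ p2)) = 1/2 ⇔ 1 = 1/2
p2 ⇔ p2 = 0 ⇔ 0 = 1
p1 ⇔ p1 = 1/2 ⇔ 1/2 = 1
(p2 ⇔ p2) ⇔ (p1 ⇔ p1) = 1 ⇔ 1 = 1
p2 ⇒ p1 = 0 ⇒ 1/2 = 1
((p2 ⇔ p2) ⇔ (p1 ⇔ p1)) ⇔ (p2 ⇒ p1) = 1 ⇔ 1 = 1
(((p2 ⇔ p2) ⇔ (p2 ⇔ p1)) ⇔ (p1 ⇒ (p1 ⇔ p2))) ⇔ (((p2 ⇔ p2) ⇔ (p1 ⇔ p1)) ⇔ (p2 ⇒ p1)) = 1/2 ⇔ 1 = 1/2
No assignment yields a value below 1/2, so this is the minimum.

1/2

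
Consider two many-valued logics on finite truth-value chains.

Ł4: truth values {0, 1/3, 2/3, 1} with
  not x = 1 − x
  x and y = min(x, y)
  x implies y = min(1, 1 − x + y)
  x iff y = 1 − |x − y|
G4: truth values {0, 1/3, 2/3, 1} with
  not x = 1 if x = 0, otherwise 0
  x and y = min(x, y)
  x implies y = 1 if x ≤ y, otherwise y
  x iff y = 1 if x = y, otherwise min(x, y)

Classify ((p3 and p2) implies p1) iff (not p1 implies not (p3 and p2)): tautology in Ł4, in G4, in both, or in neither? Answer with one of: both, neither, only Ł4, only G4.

In Ł4: every assignment gives 1 — tautology.
In G4: at p1 = 1/3, p2 = 2/3, p3 = 2/3 the value is 1/3 — not a tautology.

only Ł4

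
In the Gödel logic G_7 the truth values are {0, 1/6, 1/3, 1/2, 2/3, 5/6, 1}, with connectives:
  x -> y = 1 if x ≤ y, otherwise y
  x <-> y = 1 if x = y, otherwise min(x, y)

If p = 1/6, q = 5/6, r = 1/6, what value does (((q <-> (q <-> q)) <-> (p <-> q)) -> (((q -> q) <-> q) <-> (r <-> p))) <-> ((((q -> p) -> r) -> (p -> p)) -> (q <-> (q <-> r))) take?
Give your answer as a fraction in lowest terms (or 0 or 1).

1/6

q <-> q = 5/6 <-> 5/6 = 1
q <-> (q <-> q) = 5/6 <-> 1 = 5/6
p <-> q = 1/6 <-> 5/6 = 1/6
(q <-> (q <-> q)) <-> (p <-> q) = 5/6 <-> 1/6 = 1/6
q -> q = 5/6 -> 5/6 = 1
(q -> q) <-> q = 1 <-> 5/6 = 5/6
r <-> p = 1/6 <-> 1/6 = 1
((q -> q) <-> q) <-> (r <-> p) = 5/6 <-> 1 = 5/6
((q <-> (q <-> q)) <-> (p <-> q)) -> (((q -> q) <-> q) <-> (r <-> p)) = 1/6 -> 5/6 = 1
q -> p = 5/6 -> 1/6 = 1/6
(q -> p) -> r = 1/6 -> 1/6 = 1
p -> p = 1/6 -> 1/6 = 1
((q -> p) -> r) -> (p -> p) = 1 -> 1 = 1
q <-> r = 5/6 <-> 1/6 = 1/6
q <-> (q <-> r) = 5/6 <-> 1/6 = 1/6
(((q -> p) -> r) -> (p -> p)) -> (q <-> (q <-> r)) = 1 -> 1/6 = 1/6
(((q <-> (q <-> q)) <-> (p <-> q)) -> (((q -> q) <-> q) <-> (r <-> p))) <-> ((((q -> p) -> r) -> (p -> p)) -> (q <-> (q <-> r))) = 1 <-> 1/6 = 1/6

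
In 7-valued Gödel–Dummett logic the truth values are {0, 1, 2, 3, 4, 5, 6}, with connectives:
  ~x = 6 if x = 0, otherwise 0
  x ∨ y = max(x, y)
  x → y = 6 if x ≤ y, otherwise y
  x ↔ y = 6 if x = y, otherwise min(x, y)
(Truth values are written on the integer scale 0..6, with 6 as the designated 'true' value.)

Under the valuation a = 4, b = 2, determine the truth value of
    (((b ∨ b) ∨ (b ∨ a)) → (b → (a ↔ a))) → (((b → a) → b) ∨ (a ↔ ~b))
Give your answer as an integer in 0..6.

b ∨ b = 2 ∨ 2 = 2
b ∨ a = 2 ∨ 4 = 4
(b ∨ b) ∨ (b ∨ a) = 2 ∨ 4 = 4
a ↔ a = 4 ↔ 4 = 6
b → (a ↔ a) = 2 → 6 = 6
((b ∨ b) ∨ (b ∨ a)) → (b → (a ↔ a)) = 4 → 6 = 6
b → a = 2 → 4 = 6
(b → a) → b = 6 → 2 = 2
~b = ~2 = 0
a ↔ ~b = 4 ↔ 0 = 0
((b → a) → b) ∨ (a ↔ ~b) = 2 ∨ 0 = 2
(((b ∨ b) ∨ (b ∨ a)) → (b → (a ↔ a))) → (((b → a) → b) ∨ (a ↔ ~b)) = 6 → 2 = 2

2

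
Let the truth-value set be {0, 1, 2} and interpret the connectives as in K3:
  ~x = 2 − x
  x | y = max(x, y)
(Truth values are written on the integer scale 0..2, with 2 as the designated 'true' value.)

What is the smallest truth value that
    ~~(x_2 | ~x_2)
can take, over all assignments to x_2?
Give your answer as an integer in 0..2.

1

Take x_2 = 1:
~x_2 = ~1 = 1
x_2 | ~x_2 = 1 | 1 = 1
~(x_2 | ~x_2) = ~1 = 1
~~(x_2 | ~x_2) = ~1 = 1
No assignment yields a value below 1, so this is the minimum.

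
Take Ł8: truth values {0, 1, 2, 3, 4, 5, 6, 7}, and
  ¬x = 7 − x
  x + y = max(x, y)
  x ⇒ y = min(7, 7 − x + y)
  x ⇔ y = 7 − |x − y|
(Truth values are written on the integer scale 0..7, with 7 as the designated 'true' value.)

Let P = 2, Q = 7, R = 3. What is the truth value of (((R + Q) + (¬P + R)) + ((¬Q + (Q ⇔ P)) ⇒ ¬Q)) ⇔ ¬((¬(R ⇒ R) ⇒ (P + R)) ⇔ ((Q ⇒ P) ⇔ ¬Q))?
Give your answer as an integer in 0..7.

2

R + Q = 3 + 7 = 7
¬P = ¬2 = 5
¬P + R = 5 + 3 = 5
(R + Q) + (¬P + R) = 7 + 5 = 7
¬Q = ¬7 = 0
Q ⇔ P = 7 ⇔ 2 = 2
¬Q + (Q ⇔ P) = 0 + 2 = 2
¬Q = ¬7 = 0
(¬Q + (Q ⇔ P)) ⇒ ¬Q = 2 ⇒ 0 = 5
((R + Q) + (¬P + R)) + ((¬Q + (Q ⇔ P)) ⇒ ¬Q) = 7 + 5 = 7
R ⇒ R = 3 ⇒ 3 = 7
¬(R ⇒ R) = ¬7 = 0
P + R = 2 + 3 = 3
¬(R ⇒ R) ⇒ (P + R) = 0 ⇒ 3 = 7
Q ⇒ P = 7 ⇒ 2 = 2
¬Q = ¬7 = 0
(Q ⇒ P) ⇔ ¬Q = 2 ⇔ 0 = 5
(¬(R ⇒ R) ⇒ (P + R)) ⇔ ((Q ⇒ P) ⇔ ¬Q) = 7 ⇔ 5 = 5
¬((¬(R ⇒ R) ⇒ (P + R)) ⇔ ((Q ⇒ P) ⇔ ¬Q)) = ¬5 = 2
(((R + Q) + (¬P + R)) + ((¬Q + (Q ⇔ P)) ⇒ ¬Q)) ⇔ ¬((¬(R ⇒ R) ⇒ (P + R)) ⇔ ((Q ⇒ P) ⇔ ¬Q)) = 7 ⇔ 2 = 2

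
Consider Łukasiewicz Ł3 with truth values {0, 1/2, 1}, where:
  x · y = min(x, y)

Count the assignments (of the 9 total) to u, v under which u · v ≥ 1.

u = 0, v = 0 ↦ 0  <
u = 0, v = 1/2 ↦ 0  <
u = 0, v = 1 ↦ 0  <
u = 1/2, v = 0 ↦ 0  <
u = 1/2, v = 1/2 ↦ 1/2  <
u = 1/2, v = 1 ↦ 1/2  <
u = 1, v = 0 ↦ 0  <
u = 1, v = 1/2 ↦ 1/2  <
u = 1, v = 1 ↦ 1  ≥
So 1 of the 9 assignments meets the threshold.

1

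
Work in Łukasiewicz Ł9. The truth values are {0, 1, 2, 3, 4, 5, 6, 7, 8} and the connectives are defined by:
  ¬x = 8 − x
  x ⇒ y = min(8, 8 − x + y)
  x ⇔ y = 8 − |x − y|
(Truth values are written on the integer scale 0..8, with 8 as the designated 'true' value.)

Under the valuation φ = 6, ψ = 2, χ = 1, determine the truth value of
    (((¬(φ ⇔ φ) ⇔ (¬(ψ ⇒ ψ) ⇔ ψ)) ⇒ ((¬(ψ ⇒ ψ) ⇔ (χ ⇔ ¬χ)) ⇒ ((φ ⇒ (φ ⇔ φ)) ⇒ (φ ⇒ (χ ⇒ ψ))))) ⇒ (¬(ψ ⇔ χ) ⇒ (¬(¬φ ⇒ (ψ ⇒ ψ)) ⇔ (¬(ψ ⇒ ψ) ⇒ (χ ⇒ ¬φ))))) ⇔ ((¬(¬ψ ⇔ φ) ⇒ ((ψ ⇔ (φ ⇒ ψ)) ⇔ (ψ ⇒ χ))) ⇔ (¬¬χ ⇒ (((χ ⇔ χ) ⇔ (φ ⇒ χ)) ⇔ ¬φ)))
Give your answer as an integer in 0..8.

φ ⇔ φ = 6 ⇔ 6 = 8
¬(φ ⇔ φ) = ¬8 = 0
ψ ⇒ ψ = 2 ⇒ 2 = 8
¬(ψ ⇒ ψ) = ¬8 = 0
¬(ψ ⇒ ψ) ⇔ ψ = 0 ⇔ 2 = 6
¬(φ ⇔ φ) ⇔ (¬(ψ ⇒ ψ) ⇔ ψ) = 0 ⇔ 6 = 2
ψ ⇒ ψ = 2 ⇒ 2 = 8
¬(ψ ⇒ ψ) = ¬8 = 0
¬χ = ¬1 = 7
χ ⇔ ¬χ = 1 ⇔ 7 = 2
¬(ψ ⇒ ψ) ⇔ (χ ⇔ ¬χ) = 0 ⇔ 2 = 6
φ ⇔ φ = 6 ⇔ 6 = 8
φ ⇒ (φ ⇔ φ) = 6 ⇒ 8 = 8
χ ⇒ ψ = 1 ⇒ 2 = 8
φ ⇒ (χ ⇒ ψ) = 6 ⇒ 8 = 8
(φ ⇒ (φ ⇔ φ)) ⇒ (φ ⇒ (χ ⇒ ψ)) = 8 ⇒ 8 = 8
(¬(ψ ⇒ ψ) ⇔ (χ ⇔ ¬χ)) ⇒ ((φ ⇒ (φ ⇔ φ)) ⇒ (φ ⇒ (χ ⇒ ψ))) = 6 ⇒ 8 = 8
(¬(φ ⇔ φ) ⇔ (¬(ψ ⇒ ψ) ⇔ ψ)) ⇒ ((¬(ψ ⇒ ψ) ⇔ (χ ⇔ ¬χ)) ⇒ ((φ ⇒ (φ ⇔ φ)) ⇒ (φ ⇒ (χ ⇒ ψ)))) = 2 ⇒ 8 = 8
ψ ⇔ χ = 2 ⇔ 1 = 7
¬(ψ ⇔ χ) = ¬7 = 1
¬φ = ¬6 = 2
ψ ⇒ ψ = 2 ⇒ 2 = 8
¬φ ⇒ (ψ ⇒ ψ) = 2 ⇒ 8 = 8
¬(¬φ ⇒ (ψ ⇒ ψ)) = ¬8 = 0
ψ ⇒ ψ = 2 ⇒ 2 = 8
¬(ψ ⇒ ψ) = ¬8 = 0
¬φ = ¬6 = 2
χ ⇒ ¬φ = 1 ⇒ 2 = 8
¬(ψ ⇒ ψ) ⇒ (χ ⇒ ¬φ) = 0 ⇒ 8 = 8
¬(¬φ ⇒ (ψ ⇒ ψ)) ⇔ (¬(ψ ⇒ ψ) ⇒ (χ ⇒ ¬φ)) = 0 ⇔ 8 = 0
¬(ψ ⇔ χ) ⇒ (¬(¬φ ⇒ (ψ ⇒ ψ)) ⇔ (¬(ψ ⇒ ψ) ⇒ (χ ⇒ ¬φ))) = 1 ⇒ 0 = 7
((¬(φ ⇔ φ) ⇔ (¬(ψ ⇒ ψ) ⇔ ψ)) ⇒ ((¬(ψ ⇒ ψ) ⇔ (χ ⇔ ¬χ)) ⇒ ((φ ⇒ (φ ⇔ φ)) ⇒ (φ ⇒ (χ ⇒ ψ))))) ⇒ (¬(ψ ⇔ χ) ⇒ (¬(¬φ ⇒ (ψ ⇒ ψ)) ⇔ (¬(ψ ⇒ ψ) ⇒ (χ ⇒ ¬φ)))) = 8 ⇒ 7 = 7
¬ψ = ¬2 = 6
¬ψ ⇔ φ = 6 ⇔ 6 = 8
¬(¬ψ ⇔ φ) = ¬8 = 0
φ ⇒ ψ = 6 ⇒ 2 = 4
ψ ⇔ (φ ⇒ ψ) = 2 ⇔ 4 = 6
ψ ⇒ χ = 2 ⇒ 1 = 7
(ψ ⇔ (φ ⇒ ψ)) ⇔ (ψ ⇒ χ) = 6 ⇔ 7 = 7
¬(¬ψ ⇔ φ) ⇒ ((ψ ⇔ (φ ⇒ ψ)) ⇔ (ψ ⇒ χ)) = 0 ⇒ 7 = 8
¬χ = ¬1 = 7
¬¬χ = ¬7 = 1
χ ⇔ χ = 1 ⇔ 1 = 8
φ ⇒ χ = 6 ⇒ 1 = 3
(χ ⇔ χ) ⇔ (φ ⇒ χ) = 8 ⇔ 3 = 3
¬φ = ¬6 = 2
((χ ⇔ χ) ⇔ (φ ⇒ χ)) ⇔ ¬φ = 3 ⇔ 2 = 7
¬¬χ ⇒ (((χ ⇔ χ) ⇔ (φ ⇒ χ)) ⇔ ¬φ) = 1 ⇒ 7 = 8
(¬(¬ψ ⇔ φ) ⇒ ((ψ ⇔ (φ ⇒ ψ)) ⇔ (ψ ⇒ χ))) ⇔ (¬¬χ ⇒ (((χ ⇔ χ) ⇔ (φ ⇒ χ)) ⇔ ¬φ)) = 8 ⇔ 8 = 8
(((¬(φ ⇔ φ) ⇔ (¬(ψ ⇒ ψ) ⇔ ψ)) ⇒ ((¬(ψ ⇒ ψ) ⇔ (χ ⇔ ¬χ)) ⇒ ((φ ⇒ (φ ⇔ φ)) ⇒ (φ ⇒ (χ ⇒ ψ))))) ⇒ (¬(ψ ⇔ χ) ⇒ (¬(¬φ ⇒ (ψ ⇒ ψ)) ⇔ (¬(ψ ⇒ ψ) ⇒ (χ ⇒ ¬φ))))) ⇔ ((¬(¬ψ ⇔ φ) ⇒ ((ψ ⇔ (φ ⇒ ψ)) ⇔ (ψ ⇒ χ))) ⇔ (¬¬χ ⇒ (((χ ⇔ χ) ⇔ (φ ⇒ χ)) ⇔ ¬φ))) = 7 ⇔ 8 = 7

7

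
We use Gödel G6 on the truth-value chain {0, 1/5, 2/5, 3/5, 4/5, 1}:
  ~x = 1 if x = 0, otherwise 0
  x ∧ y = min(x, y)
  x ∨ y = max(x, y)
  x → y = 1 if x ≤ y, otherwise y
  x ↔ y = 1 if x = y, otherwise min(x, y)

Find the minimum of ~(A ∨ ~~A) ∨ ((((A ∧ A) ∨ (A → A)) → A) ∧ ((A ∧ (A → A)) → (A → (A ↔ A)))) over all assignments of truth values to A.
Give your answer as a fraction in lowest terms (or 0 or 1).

Take A = 1/5:
~A = ~1/5 = 0
~~A = ~0 = 1
A ∨ ~~A = 1/5 ∨ 1 = 1
~(A ∨ ~~A) = ~1 = 0
A ∧ A = 1/5 ∧ 1/5 = 1/5
A → A = 1/5 → 1/5 = 1
(A ∧ A) ∨ (A → A) = 1/5 ∨ 1 = 1
((A ∧ A) ∨ (A → A)) → A = 1 → 1/5 = 1/5
A → A = 1/5 → 1/5 = 1
A ∧ (A → A) = 1/5 ∧ 1 = 1/5
A ↔ A = 1/5 ↔ 1/5 = 1
A → (A ↔ A) = 1/5 → 1 = 1
(A ∧ (A → A)) → (A → (A ↔ A)) = 1/5 → 1 = 1
(((A ∧ A) ∨ (A → A)) → A) ∧ ((A ∧ (A → A)) → (A → (A ↔ A))) = 1/5 ∧ 1 = 1/5
~(A ∨ ~~A) ∨ ((((A ∧ A) ∨ (A → A)) → A) ∧ ((A ∧ (A → A)) → (A → (A ↔ A)))) = 0 ∨ 1/5 = 1/5
No assignment yields a value below 1/5, so this is the minimum.

1/5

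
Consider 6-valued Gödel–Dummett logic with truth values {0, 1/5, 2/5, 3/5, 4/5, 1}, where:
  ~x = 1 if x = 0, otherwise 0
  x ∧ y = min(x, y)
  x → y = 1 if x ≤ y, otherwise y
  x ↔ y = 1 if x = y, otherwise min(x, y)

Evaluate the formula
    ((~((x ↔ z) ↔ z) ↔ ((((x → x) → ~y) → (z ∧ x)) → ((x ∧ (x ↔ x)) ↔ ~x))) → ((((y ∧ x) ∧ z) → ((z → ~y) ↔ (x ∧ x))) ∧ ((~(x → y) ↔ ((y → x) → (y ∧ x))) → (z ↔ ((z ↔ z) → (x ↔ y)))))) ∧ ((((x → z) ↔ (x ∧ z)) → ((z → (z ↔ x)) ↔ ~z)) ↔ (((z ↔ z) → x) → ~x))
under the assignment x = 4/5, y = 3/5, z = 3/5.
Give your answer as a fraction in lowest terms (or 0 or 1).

0

x ↔ z = 4/5 ↔ 3/5 = 3/5
(x ↔ z) ↔ z = 3/5 ↔ 3/5 = 1
~((x ↔ z) ↔ z) = ~1 = 0
x → x = 4/5 → 4/5 = 1
~y = ~3/5 = 0
(x → x) → ~y = 1 → 0 = 0
z ∧ x = 3/5 ∧ 4/5 = 3/5
((x → x) → ~y) → (z ∧ x) = 0 → 3/5 = 1
x ↔ x = 4/5 ↔ 4/5 = 1
x ∧ (x ↔ x) = 4/5 ∧ 1 = 4/5
~x = ~4/5 = 0
(x ∧ (x ↔ x)) ↔ ~x = 4/5 ↔ 0 = 0
(((x → x) → ~y) → (z ∧ x)) → ((x ∧ (x ↔ x)) ↔ ~x) = 1 → 0 = 0
~((x ↔ z) ↔ z) ↔ ((((x → x) → ~y) → (z ∧ x)) → ((x ∧ (x ↔ x)) ↔ ~x)) = 0 ↔ 0 = 1
y ∧ x = 3/5 ∧ 4/5 = 3/5
(y ∧ x) ∧ z = 3/5 ∧ 3/5 = 3/5
~y = ~3/5 = 0
z → ~y = 3/5 → 0 = 0
x ∧ x = 4/5 ∧ 4/5 = 4/5
(z → ~y) ↔ (x ∧ x) = 0 ↔ 4/5 = 0
((y ∧ x) ∧ z) → ((z → ~y) ↔ (x ∧ x)) = 3/5 → 0 = 0
x → y = 4/5 → 3/5 = 3/5
~(x → y) = ~3/5 = 0
y → x = 3/5 → 4/5 = 1
y ∧ x = 3/5 ∧ 4/5 = 3/5
(y → x) → (y ∧ x) = 1 → 3/5 = 3/5
~(x → y) ↔ ((y → x) → (y ∧ x)) = 0 ↔ 3/5 = 0
z ↔ z = 3/5 ↔ 3/5 = 1
x ↔ y = 4/5 ↔ 3/5 = 3/5
(z ↔ z) → (x ↔ y) = 1 → 3/5 = 3/5
z ↔ ((z ↔ z) → (x ↔ y)) = 3/5 ↔ 3/5 = 1
(~(x → y) ↔ ((y → x) → (y ∧ x))) → (z ↔ ((z ↔ z) → (x ↔ y))) = 0 → 1 = 1
(((y ∧ x) ∧ z) → ((z → ~y) ↔ (x ∧ x))) ∧ ((~(x → y) ↔ ((y → x) → (y ∧ x))) → (z ↔ ((z ↔ z) → (x ↔ y)))) = 0 ∧ 1 = 0
(~((x ↔ z) ↔ z) ↔ ((((x → x) → ~y) → (z ∧ x)) → ((x ∧ (x ↔ x)) ↔ ~x))) → ((((y ∧ x) ∧ z) → ((z → ~y) ↔ (x ∧ x))) ∧ ((~(x → y) ↔ ((y → x) → (y ∧ x))) → (z ↔ ((z ↔ z) → (x ↔ y))))) = 1 → 0 = 0
x → z = 4/5 → 3/5 = 3/5
x ∧ z = 4/5 ∧ 3/5 = 3/5
(x → z) ↔ (x ∧ z) = 3/5 ↔ 3/5 = 1
z ↔ x = 3/5 ↔ 4/5 = 3/5
z → (z ↔ x) = 3/5 → 3/5 = 1
~z = ~3/5 = 0
(z → (z ↔ x)) ↔ ~z = 1 ↔ 0 = 0
((x → z) ↔ (x ∧ z)) → ((z → (z ↔ x)) ↔ ~z) = 1 → 0 = 0
z ↔ z = 3/5 ↔ 3/5 = 1
(z ↔ z) → x = 1 → 4/5 = 4/5
~x = ~4/5 = 0
((z ↔ z) → x) → ~x = 4/5 → 0 = 0
(((x → z) ↔ (x ∧ z)) → ((z → (z ↔ x)) ↔ ~z)) ↔ (((z ↔ z) → x) → ~x) = 0 ↔ 0 = 1
((~((x ↔ z) ↔ z) ↔ ((((x → x) → ~y) → (z ∧ x)) → ((x ∧ (x ↔ x)) ↔ ~x))) → ((((y ∧ x) ∧ z) → ((z → ~y) ↔ (x ∧ x))) ∧ ((~(x → y) ↔ ((y → x) → (y ∧ x))) → (z ↔ ((z ↔ z) → (x ↔ y)))))) ∧ ((((x → z) ↔ (x ∧ z)) → ((z → (z ↔ x)) ↔ ~z)) ↔ (((z ↔ z) → x) → ~x)) = 0 ∧ 1 = 0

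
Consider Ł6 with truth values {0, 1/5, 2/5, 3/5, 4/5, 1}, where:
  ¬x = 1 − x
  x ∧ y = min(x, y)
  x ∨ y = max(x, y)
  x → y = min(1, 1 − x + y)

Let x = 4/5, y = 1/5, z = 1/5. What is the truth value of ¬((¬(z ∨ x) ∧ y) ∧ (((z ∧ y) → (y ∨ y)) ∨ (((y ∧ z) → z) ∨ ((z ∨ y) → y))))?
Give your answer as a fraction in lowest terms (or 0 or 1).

4/5

z ∨ x = 1/5 ∨ 4/5 = 4/5
¬(z ∨ x) = ¬4/5 = 1/5
¬(z ∨ x) ∧ y = 1/5 ∧ 1/5 = 1/5
z ∧ y = 1/5 ∧ 1/5 = 1/5
y ∨ y = 1/5 ∨ 1/5 = 1/5
(z ∧ y) → (y ∨ y) = 1/5 → 1/5 = 1
y ∧ z = 1/5 ∧ 1/5 = 1/5
(y ∧ z) → z = 1/5 → 1/5 = 1
z ∨ y = 1/5 ∨ 1/5 = 1/5
(z ∨ y) → y = 1/5 → 1/5 = 1
((y ∧ z) → z) ∨ ((z ∨ y) → y) = 1 ∨ 1 = 1
((z ∧ y) → (y ∨ y)) ∨ (((y ∧ z) → z) ∨ ((z ∨ y) → y)) = 1 ∨ 1 = 1
(¬(z ∨ x) ∧ y) ∧ (((z ∧ y) → (y ∨ y)) ∨ (((y ∧ z) → z) ∨ ((z ∨ y) → y))) = 1/5 ∧ 1 = 1/5
¬((¬(z ∨ x) ∧ y) ∧ (((z ∧ y) → (y ∨ y)) ∨ (((y ∧ z) → z) ∨ ((z ∨ y) → y)))) = ¬1/5 = 4/5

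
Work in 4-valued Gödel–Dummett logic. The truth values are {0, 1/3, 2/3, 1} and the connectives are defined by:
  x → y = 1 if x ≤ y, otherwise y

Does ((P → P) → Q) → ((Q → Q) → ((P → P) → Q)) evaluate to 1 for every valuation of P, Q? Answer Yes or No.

Yes

P = 0, Q = 0 ↦ 1
P = 0, Q = 1/3 ↦ 1
P = 0, Q = 2/3 ↦ 1
P = 0, Q = 1 ↦ 1
P = 1/3, Q = 0 ↦ 1
P = 1/3, Q = 1/3 ↦ 1
P = 1/3, Q = 2/3 ↦ 1
P = 1/3, Q = 1 ↦ 1
P = 2/3, Q = 0 ↦ 1
P = 2/3, Q = 1/3 ↦ 1
P = 2/3, Q = 2/3 ↦ 1
P = 2/3, Q = 1 ↦ 1
P = 1, Q = 0 ↦ 1
P = 1, Q = 1/3 ↦ 1
P = 1, Q = 2/3 ↦ 1
P = 1, Q = 1 ↦ 1
Every assignment gives a value ≥ 1.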